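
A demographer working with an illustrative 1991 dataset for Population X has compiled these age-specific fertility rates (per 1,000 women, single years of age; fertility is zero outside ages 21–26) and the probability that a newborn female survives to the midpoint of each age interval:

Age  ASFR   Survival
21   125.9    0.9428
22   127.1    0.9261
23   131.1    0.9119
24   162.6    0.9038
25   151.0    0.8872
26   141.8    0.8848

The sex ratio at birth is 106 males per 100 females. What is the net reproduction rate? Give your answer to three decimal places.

0.370

Proportion female at birth = 100 / (100 + 106) = 0.48544.
Weighting each age-specific rate by interval width and survival:
  21: 1 × 125.9/1000 × 0.9428 = 0.11870
  22: 1 × 127.1/1000 × 0.9261 = 0.11771
  23: 1 × 131.1/1000 × 0.9119 = 0.11955
  24: 1 × 162.6/1000 × 0.9038 = 0.14696
  25: 1 × 151.0/1000 × 0.8872 = 0.13397
  26: 1 × 141.8/1000 × 0.8848 = 0.12546
Sum = 0.76235
NRR = 0.48544 × 0.76235 = 0.37008
With NRR below 1 the population is below replacement fertility.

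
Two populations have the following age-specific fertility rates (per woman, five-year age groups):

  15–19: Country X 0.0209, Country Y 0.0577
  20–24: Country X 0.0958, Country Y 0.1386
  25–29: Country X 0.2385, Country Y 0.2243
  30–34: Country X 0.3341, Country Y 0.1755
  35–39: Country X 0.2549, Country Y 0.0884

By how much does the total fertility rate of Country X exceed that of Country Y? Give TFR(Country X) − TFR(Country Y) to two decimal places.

1.30

Country X:
  Sum of ASFRs = 0.0209 + 0.0958 + 0.2385 + 0.3341 + 0.2549 = 0.9442
  TFR = 5 × 0.9442 = 4.721
Country Y:
  Sum of ASFRs = 0.0577 + 0.1386 + 0.2243 + 0.1755 + 0.0884 = 0.6845
  TFR = 5 × 0.6845 = 3.4225
Difference = 4.721 − 3.4225 = 1.2985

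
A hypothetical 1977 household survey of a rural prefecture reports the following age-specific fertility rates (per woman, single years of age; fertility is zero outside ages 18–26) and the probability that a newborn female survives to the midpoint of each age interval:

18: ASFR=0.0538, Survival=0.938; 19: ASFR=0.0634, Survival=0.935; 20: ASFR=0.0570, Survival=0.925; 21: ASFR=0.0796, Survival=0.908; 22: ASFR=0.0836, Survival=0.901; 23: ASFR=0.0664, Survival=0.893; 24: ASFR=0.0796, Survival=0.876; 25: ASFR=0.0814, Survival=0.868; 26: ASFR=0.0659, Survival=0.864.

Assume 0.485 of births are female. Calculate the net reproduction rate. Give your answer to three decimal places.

Proportion female at birth = 0.485.
Survival-weighted fertility by age (1·fₓ·Sₓ):
  18: 1 × 0.0538 × 0.938 = 0.05046
  19: 1 × 0.0634 × 0.935 = 0.05928
  20: 1 × 0.0570 × 0.925 = 0.05273
  21: 1 × 0.0796 × 0.908 = 0.07228
  22: 1 × 0.0836 × 0.901 = 0.07532
  23: 1 × 0.0664 × 0.893 = 0.05930
  24: 1 × 0.0796 × 0.876 = 0.06973
  25: 1 × 0.0814 × 0.868 = 0.07066
  26: 1 × 0.0659 × 0.864 = 0.05694
Sum = 0.56670
NRR = 0.485 × 0.56670 = 0.27485
An NRR under 1 implies long-run decline under these rates.

0.275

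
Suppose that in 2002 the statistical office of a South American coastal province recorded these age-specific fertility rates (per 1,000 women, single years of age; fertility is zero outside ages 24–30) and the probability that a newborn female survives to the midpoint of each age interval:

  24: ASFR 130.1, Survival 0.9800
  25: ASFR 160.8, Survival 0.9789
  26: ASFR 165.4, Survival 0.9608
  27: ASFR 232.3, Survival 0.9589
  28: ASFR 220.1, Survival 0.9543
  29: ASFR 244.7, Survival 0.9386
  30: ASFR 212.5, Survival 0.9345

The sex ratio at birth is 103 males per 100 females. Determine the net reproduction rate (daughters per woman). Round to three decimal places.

Proportion female at birth = 100 / (100 + 103) = 0.49261.
Each age group contributes 1 × ASFR × survival:
  24: 1 × 130.1/1000 × 0.9800 = 0.12750
  25: 1 × 160.8/1000 × 0.9789 = 0.15741
  26: 1 × 165.4/1000 × 0.9608 = 0.15892
  27: 1 × 232.3/1000 × 0.9589 = 0.22275
  28: 1 × 220.1/1000 × 0.9543 = 0.21004
  29: 1 × 244.7/1000 × 0.9386 = 0.22968
  30: 1 × 212.5/1000 × 0.9345 = 0.19858
Sum = 1.30488
NRR = 0.49261 × 1.30488 = 0.64280
An NRR under 1 implies long-run decline under these rates.

0.643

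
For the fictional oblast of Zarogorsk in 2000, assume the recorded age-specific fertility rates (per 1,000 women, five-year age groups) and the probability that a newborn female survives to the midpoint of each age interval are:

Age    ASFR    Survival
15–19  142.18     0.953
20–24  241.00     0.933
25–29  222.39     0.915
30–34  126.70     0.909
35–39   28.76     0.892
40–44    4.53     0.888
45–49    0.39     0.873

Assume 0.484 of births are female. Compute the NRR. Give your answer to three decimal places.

Proportion female at birth = 0.484.
Per-age-group product (5 × ASFR × survival probability):
  15–19: 5 × 142.18/1000 × 0.953 = 0.67749
  20–24: 5 × 241.00/1000 × 0.933 = 1.12427
  25–29: 5 × 222.39/1000 × 0.915 = 1.01743
  30–34: 5 × 126.70/1000 × 0.909 = 0.57585
  35–39: 5 × 28.76/1000 × 0.892 = 0.12827
  40–44: 5 × 4.53/1000 × 0.888 = 0.02011
  45–49: 5 × 0.39/1000 × 0.873 = 0.00170
Sum = 3.54512
NRR = 0.484 × 3.54512 = 1.71584

1.716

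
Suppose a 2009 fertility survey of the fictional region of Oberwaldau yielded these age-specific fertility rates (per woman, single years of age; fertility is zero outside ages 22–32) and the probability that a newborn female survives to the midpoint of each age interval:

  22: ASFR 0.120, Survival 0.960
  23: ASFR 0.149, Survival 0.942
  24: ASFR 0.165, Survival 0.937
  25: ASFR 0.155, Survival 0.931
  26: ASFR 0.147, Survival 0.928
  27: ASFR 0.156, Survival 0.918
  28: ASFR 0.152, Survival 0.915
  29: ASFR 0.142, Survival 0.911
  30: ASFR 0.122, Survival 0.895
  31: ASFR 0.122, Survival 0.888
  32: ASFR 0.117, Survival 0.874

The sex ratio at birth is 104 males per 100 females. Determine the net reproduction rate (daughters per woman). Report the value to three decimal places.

Proportion female at birth = 100 / (100 + 104) = 0.49020.
Weighting each age-specific rate by interval width and survival:
  22: 1 × 0.120 × 0.960 = 0.11520
  23: 1 × 0.149 × 0.942 = 0.14036
  24: 1 × 0.165 × 0.937 = 0.15461
  25: 1 × 0.155 × 0.931 = 0.14431
  26: 1 × 0.147 × 0.928 = 0.13642
  27: 1 × 0.156 × 0.918 = 0.14321
  28: 1 × 0.152 × 0.915 = 0.13908
  29: 1 × 0.142 × 0.911 = 0.12936
  30: 1 × 0.122 × 0.895 = 0.10919
  31: 1 × 0.122 × 0.888 = 0.10834
  32: 1 × 0.117 × 0.874 = 0.10226
Sum = 1.42234
NRR = 0.49020 × 1.42234 = 0.69723

0.697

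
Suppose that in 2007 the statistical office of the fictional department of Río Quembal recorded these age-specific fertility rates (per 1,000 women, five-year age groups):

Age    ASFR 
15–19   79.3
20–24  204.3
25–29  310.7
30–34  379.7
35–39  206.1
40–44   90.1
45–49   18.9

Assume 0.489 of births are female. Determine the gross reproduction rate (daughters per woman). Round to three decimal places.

3.152

Proportion female at birth = 0.489.
Sum of ASFRs = 79.3 + 204.3 + 310.7 + 379.7 + 206.1 + 90.1 + 18.9 = 1289.1
TFR = 5 × 1289.1 / 1000 = 6.4455
GRR = 0.489 × 6.4455 = 3.15185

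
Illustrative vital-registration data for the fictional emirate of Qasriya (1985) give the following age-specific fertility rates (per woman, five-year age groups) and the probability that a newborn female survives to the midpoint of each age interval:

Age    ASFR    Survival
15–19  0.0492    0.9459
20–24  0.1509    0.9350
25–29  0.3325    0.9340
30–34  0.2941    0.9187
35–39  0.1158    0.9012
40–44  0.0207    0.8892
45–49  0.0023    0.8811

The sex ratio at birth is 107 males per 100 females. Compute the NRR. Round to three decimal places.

Proportion female at birth = 100 / (100 + 107) = 0.48309.
Survival-weighted fertility by age (5·fₓ·Sₓ):
  15–19: 5 × 0.0492 × 0.9459 = 0.23269
  20–24: 5 × 0.1509 × 0.9350 = 0.70546
  25–29: 5 × 0.3325 × 0.9340 = 1.55278
  30–34: 5 × 0.2941 × 0.9187 = 1.35095
  35–39: 5 × 0.1158 × 0.9012 = 0.52179
  40–44: 5 × 0.0207 × 0.8892 = 0.09203
  45–49: 5 × 0.0023 × 0.8811 = 0.01013
Sum = 4.46583
NRR = 0.48309 × 4.46583 = 2.15740

2.157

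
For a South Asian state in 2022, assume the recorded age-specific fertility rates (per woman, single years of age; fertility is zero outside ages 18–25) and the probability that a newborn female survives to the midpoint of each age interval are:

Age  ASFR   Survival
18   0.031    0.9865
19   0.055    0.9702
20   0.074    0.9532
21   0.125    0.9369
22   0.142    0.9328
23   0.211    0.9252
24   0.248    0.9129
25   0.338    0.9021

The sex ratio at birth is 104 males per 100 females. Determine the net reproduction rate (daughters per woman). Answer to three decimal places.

0.554

Proportion female at birth = 100 / (100 + 104) = 0.49020.
Weighting each age-specific rate by interval width and survival:
  18: 1 × 0.031 × 0.9865 = 0.03058
  19: 1 × 0.055 × 0.9702 = 0.05336
  20: 1 × 0.074 × 0.9532 = 0.07054
  21: 1 × 0.125 × 0.9369 = 0.11711
  22: 1 × 0.142 × 0.9328 = 0.13246
  23: 1 × 0.211 × 0.9252 = 0.19522
  24: 1 × 0.248 × 0.9129 = 0.22640
  25: 1 × 0.338 × 0.9021 = 0.30491
Sum = 1.13058
NRR = 0.49020 × 1.13058 = 0.55421
NRR < 1, so the cohort does not fully replace itself.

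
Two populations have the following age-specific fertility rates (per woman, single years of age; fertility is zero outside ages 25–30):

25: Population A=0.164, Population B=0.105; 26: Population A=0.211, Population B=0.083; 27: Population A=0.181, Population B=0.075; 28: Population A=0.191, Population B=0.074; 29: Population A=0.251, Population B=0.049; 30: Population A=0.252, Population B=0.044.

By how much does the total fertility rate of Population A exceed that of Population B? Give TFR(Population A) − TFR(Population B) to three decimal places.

0.820

Population A:
  Sum of ASFRs = 0.164 + 0.211 + 0.181 + 0.191 + 0.251 + 0.252 = 1.250
  TFR = 1.25
Population B:
  Sum of ASFRs = 0.105 + 0.083 + 0.075 + 0.074 + 0.049 + 0.044 = 0.430
  TFR = 0.43
Difference = 1.25 − 0.43 = 0.82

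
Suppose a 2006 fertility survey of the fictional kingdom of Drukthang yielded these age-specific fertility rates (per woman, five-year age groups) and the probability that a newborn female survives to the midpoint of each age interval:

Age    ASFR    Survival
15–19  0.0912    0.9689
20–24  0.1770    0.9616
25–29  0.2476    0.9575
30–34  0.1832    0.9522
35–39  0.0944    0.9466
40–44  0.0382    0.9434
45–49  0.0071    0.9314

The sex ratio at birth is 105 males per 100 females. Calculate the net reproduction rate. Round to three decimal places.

1.956

Proportion female at birth = 100 / (100 + 105) = 0.48780.
Per-age-group product (5 × ASFR × survival probability):
  15–19: 5 × 0.0912 × 0.9689 = 0.44182
  20–24: 5 × 0.1770 × 0.9616 = 0.85102
  25–29: 5 × 0.2476 × 0.9575 = 1.18539
  30–34: 5 × 0.1832 × 0.9522 = 0.87222
  35–39: 5 × 0.0944 × 0.9466 = 0.44680
  40–44: 5 × 0.0382 × 0.9434 = 0.18019
  45–49: 5 × 0.0071 × 0.9314 = 0.03306
Sum = 4.01050
NRR = 0.48780 × 4.01050 = 1.95632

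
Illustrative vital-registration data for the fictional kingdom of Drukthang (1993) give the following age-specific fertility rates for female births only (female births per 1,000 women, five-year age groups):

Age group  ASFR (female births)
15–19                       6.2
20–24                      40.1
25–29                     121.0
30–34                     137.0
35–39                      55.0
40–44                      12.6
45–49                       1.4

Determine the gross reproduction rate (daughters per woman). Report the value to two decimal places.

1.87

Sum of female ASFRs = 6.2 + 40.1 + 121.0 + 137.0 + 55.0 + 12.6 + 1.4 = 373.3
GRR = 5 × 373.3 / 1000 = 1.8665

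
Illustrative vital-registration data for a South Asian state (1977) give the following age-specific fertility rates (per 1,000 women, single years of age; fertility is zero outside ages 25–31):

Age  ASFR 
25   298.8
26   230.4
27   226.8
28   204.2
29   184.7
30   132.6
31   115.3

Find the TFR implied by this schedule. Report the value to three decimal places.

Sum of ASFRs = 298.8 + 230.4 + 226.8 + 204.2 + 184.7 + 132.6 + 115.3 = 1392.8
TFR = 1392.8 / 1000 = 1.3928

1.393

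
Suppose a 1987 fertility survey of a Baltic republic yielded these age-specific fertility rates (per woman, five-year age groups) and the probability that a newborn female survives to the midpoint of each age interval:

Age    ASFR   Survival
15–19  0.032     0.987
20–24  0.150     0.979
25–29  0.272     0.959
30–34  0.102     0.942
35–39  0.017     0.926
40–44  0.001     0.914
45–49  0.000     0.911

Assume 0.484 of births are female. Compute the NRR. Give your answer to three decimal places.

1.336

Proportion female at birth = 0.484.
Weighting each age-specific rate by interval width and survival:
  15–19: 5 × 0.032 × 0.987 = 0.15792
  20–24: 5 × 0.150 × 0.979 = 0.73425
  25–29: 5 × 0.272 × 0.959 = 1.30424
  30–34: 5 × 0.102 × 0.942 = 0.48042
  35–39: 5 × 0.017 × 0.926 = 0.07871
  40–44: 5 × 0.001 × 0.914 = 0.00457
  45–49: 5 × 0.000 × 0.911 = 0.00000
Sum = 2.76011
NRR = 0.484 × 2.76011 = 1.33589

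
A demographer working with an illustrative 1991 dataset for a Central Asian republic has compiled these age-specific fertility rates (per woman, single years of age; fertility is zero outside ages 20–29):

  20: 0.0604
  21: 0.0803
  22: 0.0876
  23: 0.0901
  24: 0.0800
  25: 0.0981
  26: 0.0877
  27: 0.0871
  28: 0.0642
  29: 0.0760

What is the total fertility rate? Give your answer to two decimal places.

Sum of ASFRs = 0.0604 + 0.0803 + 0.0876 + 0.0901 + 0.0800 + 0.0981 + 0.0877 + 0.0871 + 0.0642 + 0.0760 = 0.8115
TFR = 0.8115

0.81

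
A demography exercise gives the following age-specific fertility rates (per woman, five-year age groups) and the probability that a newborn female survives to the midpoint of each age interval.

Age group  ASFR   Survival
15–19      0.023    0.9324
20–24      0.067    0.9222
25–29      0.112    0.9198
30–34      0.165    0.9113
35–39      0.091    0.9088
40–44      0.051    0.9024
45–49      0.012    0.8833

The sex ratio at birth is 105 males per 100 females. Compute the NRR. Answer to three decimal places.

1.161

Proportion female at birth = 100 / (100 + 105) = 0.48780.
Per-age-group product (5 × ASFR × survival probability):
  15–19: 5 × 0.023 × 0.9324 = 0.10723
  20–24: 5 × 0.067 × 0.9222 = 0.30894
  25–29: 5 × 0.112 × 0.9198 = 0.51509
  30–34: 5 × 0.165 × 0.9113 = 0.75182
  35–39: 5 × 0.091 × 0.9088 = 0.41350
  40–44: 5 × 0.051 × 0.9024 = 0.23011
  45–49: 5 × 0.012 × 0.8833 = 0.05300
Sum = 2.37969
NRR = 0.48780 × 2.37969 = 1.16081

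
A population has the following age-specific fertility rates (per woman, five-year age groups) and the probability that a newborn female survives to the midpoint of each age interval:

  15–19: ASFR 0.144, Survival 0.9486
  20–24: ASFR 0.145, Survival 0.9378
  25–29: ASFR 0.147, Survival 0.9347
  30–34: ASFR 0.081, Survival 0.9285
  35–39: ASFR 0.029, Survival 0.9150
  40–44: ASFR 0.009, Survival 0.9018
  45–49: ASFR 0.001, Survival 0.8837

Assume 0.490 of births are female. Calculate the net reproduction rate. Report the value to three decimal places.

1.276

Proportion female at birth = 0.490.
Weighting each age-specific rate by interval width and survival:
  15–19: 5 × 0.144 × 0.9486 = 0.68299
  20–24: 5 × 0.145 × 0.9378 = 0.67991
  25–29: 5 × 0.147 × 0.9347 = 0.68700
  30–34: 5 × 0.081 × 0.9285 = 0.37604
  35–39: 5 × 0.029 × 0.9150 = 0.13268
  40–44: 5 × 0.009 × 0.9018 = 0.04058
  45–49: 5 × 0.001 × 0.8837 = 0.00442
Sum = 2.60362
NRR = 0.490 × 2.60362 = 1.27577
NRR > 1, so each generation more than replaces itself.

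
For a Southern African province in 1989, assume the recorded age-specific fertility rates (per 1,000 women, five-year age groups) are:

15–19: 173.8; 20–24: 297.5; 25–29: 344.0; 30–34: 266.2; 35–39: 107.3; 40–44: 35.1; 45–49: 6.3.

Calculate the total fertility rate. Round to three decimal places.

6.151

Sum of ASFRs = 173.8 + 297.5 + 344.0 + 266.2 + 107.3 + 35.1 + 6.3 = 1230.2
TFR = 5 × 1230.2 / 1000 = 6.151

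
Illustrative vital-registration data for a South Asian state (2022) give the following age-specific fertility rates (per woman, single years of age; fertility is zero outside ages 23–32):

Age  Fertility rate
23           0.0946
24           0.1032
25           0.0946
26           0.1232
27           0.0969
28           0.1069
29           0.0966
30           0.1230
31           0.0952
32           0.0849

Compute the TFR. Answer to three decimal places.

Sum of ASFRs = 0.0946 + 0.1032 + 0.0946 + 0.1232 + 0.0969 + 0.1069 + 0.0966 + 0.1230 + 0.0952 + 0.0849 = 1.0191
TFR = 1.0191

1.019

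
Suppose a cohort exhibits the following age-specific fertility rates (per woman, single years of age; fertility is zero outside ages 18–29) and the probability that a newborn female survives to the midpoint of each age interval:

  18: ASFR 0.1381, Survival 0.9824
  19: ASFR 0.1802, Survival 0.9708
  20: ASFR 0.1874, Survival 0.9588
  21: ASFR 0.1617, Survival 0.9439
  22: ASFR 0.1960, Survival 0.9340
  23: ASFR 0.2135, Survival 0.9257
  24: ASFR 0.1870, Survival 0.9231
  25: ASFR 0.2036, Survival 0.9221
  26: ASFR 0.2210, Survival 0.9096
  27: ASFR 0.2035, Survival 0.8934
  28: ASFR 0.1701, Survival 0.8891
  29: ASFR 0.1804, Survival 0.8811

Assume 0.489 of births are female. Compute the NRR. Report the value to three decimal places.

Proportion female at birth = 0.489.
Per-age-group product (1 × ASFR × survival probability):
  18: 1 × 0.1381 × 0.9824 = 0.13567
  19: 1 × 0.1802 × 0.9708 = 0.17494
  20: 1 × 0.1874 × 0.9588 = 0.17968
  21: 1 × 0.1617 × 0.9439 = 0.15263
  22: 1 × 0.1960 × 0.9340 = 0.18306
  23: 1 × 0.2135 × 0.9257 = 0.19764
  24: 1 × 0.1870 × 0.9231 = 0.17262
  25: 1 × 0.2036 × 0.9221 = 0.18774
  26: 1 × 0.2210 × 0.9096 = 0.20102
  27: 1 × 0.2035 × 0.8934 = 0.18181
  28: 1 × 0.1701 × 0.8891 = 0.15124
  29: 1 × 0.1804 × 0.8811 = 0.15895
Sum = 2.07700
NRR = 0.489 × 2.07700 = 1.01565

1.016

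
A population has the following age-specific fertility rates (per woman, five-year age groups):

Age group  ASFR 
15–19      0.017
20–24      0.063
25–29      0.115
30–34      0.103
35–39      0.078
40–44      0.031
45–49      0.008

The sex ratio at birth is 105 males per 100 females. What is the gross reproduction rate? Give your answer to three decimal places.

Proportion female at birth = 100 / (100 + 105) = 0.48780.
Sum of ASFRs = 0.017 + 0.063 + 0.115 + 0.103 + 0.078 + 0.031 + 0.008 = 0.415
TFR = 5 × 0.415 = 2.075
GRR = 0.48780 × 2.075 = 1.01219

1.012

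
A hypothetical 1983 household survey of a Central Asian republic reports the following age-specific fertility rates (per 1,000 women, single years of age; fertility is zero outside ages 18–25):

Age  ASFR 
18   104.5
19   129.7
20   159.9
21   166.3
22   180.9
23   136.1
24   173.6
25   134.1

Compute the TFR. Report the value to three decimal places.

1.185

Sum of ASFRs = 104.5 + 129.7 + 159.9 + 166.3 + 180.9 + 136.1 + 173.6 + 134.1 = 1185.1
TFR = 1185.1 / 1000 = 1.1851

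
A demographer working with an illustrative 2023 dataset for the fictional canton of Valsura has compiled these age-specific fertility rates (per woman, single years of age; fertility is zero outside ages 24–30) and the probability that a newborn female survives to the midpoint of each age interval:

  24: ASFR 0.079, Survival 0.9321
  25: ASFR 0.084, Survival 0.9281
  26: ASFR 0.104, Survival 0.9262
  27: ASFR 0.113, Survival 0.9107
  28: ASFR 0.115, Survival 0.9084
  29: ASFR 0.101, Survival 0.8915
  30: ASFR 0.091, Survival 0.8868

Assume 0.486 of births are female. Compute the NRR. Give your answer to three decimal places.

Proportion female at birth = 0.486.
Each age group contributes 1 × ASFR × survival:
  24: 1 × 0.079 × 0.9321 = 0.07364
  25: 1 × 0.084 × 0.9281 = 0.07796
  26: 1 × 0.104 × 0.9262 = 0.09632
  27: 1 × 0.113 × 0.9107 = 0.10291
  28: 1 × 0.115 × 0.9084 = 0.10447
  29: 1 × 0.101 × 0.8915 = 0.09004
  30: 1 × 0.091 × 0.8868 = 0.08070
Sum = 0.62604
NRR = 0.486 × 0.62604 = 0.30426

0.304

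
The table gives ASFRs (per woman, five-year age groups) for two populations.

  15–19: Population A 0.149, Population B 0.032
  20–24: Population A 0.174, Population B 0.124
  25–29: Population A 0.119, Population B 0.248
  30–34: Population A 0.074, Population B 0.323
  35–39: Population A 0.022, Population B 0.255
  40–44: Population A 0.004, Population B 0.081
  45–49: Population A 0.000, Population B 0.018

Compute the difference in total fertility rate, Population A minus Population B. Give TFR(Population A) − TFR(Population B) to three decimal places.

-2.695

Population A:
  Sum of ASFRs = 0.149 + 0.174 + 0.119 + 0.074 + 0.022 + 0.004 + 0.000 = 0.542
  TFR = 5 × 0.542 = 2.71
Population B:
  Sum of ASFRs = 0.032 + 0.124 + 0.248 + 0.323 + 0.255 + 0.081 + 0.018 = 1.081
  TFR = 5 × 1.081 = 5.405
Difference = 2.71 − 5.405 = -2.695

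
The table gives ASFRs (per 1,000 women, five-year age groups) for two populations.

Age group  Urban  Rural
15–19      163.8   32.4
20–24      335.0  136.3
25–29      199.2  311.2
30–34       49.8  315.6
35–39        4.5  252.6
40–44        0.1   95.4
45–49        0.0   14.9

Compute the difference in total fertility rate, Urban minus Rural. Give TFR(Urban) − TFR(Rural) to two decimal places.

Urban:
  Sum of ASFRs = 163.8 + 335.0 + 199.2 + 49.8 + 4.5 + 0.1 + 0.0 = 752.4
  TFR = 5 × 752.4 / 1000 = 3.762
Rural:
  Sum of ASFRs = 32.4 + 136.3 + 311.2 + 315.6 + 252.6 + 95.4 + 14.9 = 1158.4
  TFR = 5 × 1158.4 / 1000 = 5.792
Difference = 3.762 − 5.792 = -2.03

-2.03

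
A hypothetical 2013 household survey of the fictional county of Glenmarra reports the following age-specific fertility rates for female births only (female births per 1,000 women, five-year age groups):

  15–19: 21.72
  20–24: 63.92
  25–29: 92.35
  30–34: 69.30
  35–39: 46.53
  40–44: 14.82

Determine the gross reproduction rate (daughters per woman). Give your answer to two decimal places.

1.54

Sum of female ASFRs = 21.72 + 63.92 + 92.35 + 69.30 + 46.53 + 14.82 = 308.64
GRR = 5 × 308.64 / 1000 = 1.5432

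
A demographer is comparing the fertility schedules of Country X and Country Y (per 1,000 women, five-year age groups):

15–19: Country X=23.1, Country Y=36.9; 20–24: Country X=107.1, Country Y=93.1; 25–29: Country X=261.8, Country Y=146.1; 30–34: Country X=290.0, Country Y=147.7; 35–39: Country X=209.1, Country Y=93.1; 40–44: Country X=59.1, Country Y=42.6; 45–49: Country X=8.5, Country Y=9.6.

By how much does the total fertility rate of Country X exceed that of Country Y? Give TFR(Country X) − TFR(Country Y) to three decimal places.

1.948

Country X:
  Sum of ASFRs = 23.1 + 107.1 + 261.8 + 290.0 + 209.1 + 59.1 + 8.5 = 958.7
  TFR = 5 × 958.7 / 1000 = 4.7935
Country Y:
  Sum of ASFRs = 36.9 + 93.1 + 146.1 + 147.7 + 93.1 + 42.6 + 9.6 = 569.1
  TFR = 5 × 569.1 / 1000 = 2.8455
Difference = 4.7935 − 2.8455 = 1.948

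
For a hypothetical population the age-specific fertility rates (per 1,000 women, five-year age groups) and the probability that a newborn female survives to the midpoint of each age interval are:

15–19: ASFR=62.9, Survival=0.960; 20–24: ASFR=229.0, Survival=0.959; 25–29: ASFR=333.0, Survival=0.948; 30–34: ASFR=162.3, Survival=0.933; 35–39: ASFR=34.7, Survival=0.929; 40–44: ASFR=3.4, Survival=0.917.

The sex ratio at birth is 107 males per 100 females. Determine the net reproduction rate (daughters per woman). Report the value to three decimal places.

1.890

Proportion female at birth = 100 / (100 + 107) = 0.48309.
Weighting each age-specific rate by interval width and survival:
  15–19: 5 × 62.9/1000 × 0.960 = 0.30192
  20–24: 5 × 229.0/1000 × 0.959 = 1.09806
  25–29: 5 × 333.0/1000 × 0.948 = 1.57842
  30–34: 5 × 162.3/1000 × 0.933 = 0.75713
  35–39: 5 × 34.7/1000 × 0.929 = 0.16118
  40–44: 5 × 3.4/1000 × 0.917 = 0.01559
Sum = 3.91230
NRR = 0.48309 × 3.91230 = 1.88999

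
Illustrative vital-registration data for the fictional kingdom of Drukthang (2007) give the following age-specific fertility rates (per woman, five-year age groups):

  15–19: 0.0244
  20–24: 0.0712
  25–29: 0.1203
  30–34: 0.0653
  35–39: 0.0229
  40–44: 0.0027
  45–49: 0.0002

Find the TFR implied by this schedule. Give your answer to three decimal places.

1.535

Sum of ASFRs = 0.0244 + 0.0712 + 0.1203 + 0.0653 + 0.0229 + 0.0027 + 0.0002 = 0.3070
TFR = 5 × 0.3070 = 1.535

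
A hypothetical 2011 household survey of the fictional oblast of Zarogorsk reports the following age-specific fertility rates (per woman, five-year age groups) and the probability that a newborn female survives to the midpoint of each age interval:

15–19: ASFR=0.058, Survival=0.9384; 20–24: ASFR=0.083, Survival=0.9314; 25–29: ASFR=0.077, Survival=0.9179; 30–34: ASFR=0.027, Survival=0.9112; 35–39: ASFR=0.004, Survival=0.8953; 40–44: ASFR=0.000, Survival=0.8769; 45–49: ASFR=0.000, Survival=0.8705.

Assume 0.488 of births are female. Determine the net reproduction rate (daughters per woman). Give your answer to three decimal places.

0.563

Proportion female at birth = 0.488.
Weighting each age-specific rate by interval width and survival:
  15–19: 5 × 0.058 × 0.9384 = 0.27214
  20–24: 5 × 0.083 × 0.9314 = 0.38653
  25–29: 5 × 0.077 × 0.9179 = 0.35339
  30–34: 5 × 0.027 × 0.9112 = 0.12301
  35–39: 5 × 0.004 × 0.8953 = 0.01791
  40–44: 5 × 0.000 × 0.8769 = 0.00000
  45–49: 5 × 0.000 × 0.8705 = 0.00000
Sum = 1.15298
NRR = 0.488 × 1.15298 = 0.56265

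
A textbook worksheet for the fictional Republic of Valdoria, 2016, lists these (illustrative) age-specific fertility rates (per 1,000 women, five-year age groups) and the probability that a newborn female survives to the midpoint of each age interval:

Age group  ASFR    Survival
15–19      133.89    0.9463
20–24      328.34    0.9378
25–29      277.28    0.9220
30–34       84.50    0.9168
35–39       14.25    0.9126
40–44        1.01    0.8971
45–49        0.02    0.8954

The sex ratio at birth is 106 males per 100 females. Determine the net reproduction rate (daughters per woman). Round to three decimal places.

Proportion female at birth = 100 / (100 + 106) = 0.48544.
Survival-weighted fertility by age (5·fₓ·Sₓ):
  15–19: 5 × 133.89/1000 × 0.9463 = 0.63350
  20–24: 5 × 328.34/1000 × 0.9378 = 1.53959
  25–29: 5 × 277.28/1000 × 0.9220 = 1.27826
  30–34: 5 × 84.50/1000 × 0.9168 = 0.38735
  35–39: 5 × 14.25/1000 × 0.9126 = 0.06502
  40–44: 5 × 1.01/1000 × 0.8971 = 0.00453
  45–49: 5 × 0.02/1000 × 0.8954 = 0.00009
Sum = 3.90834
NRR = 0.48544 × 3.90834 = 1.89726
An NRR exceeding 1 indicates intrinsic growth under these rates.

1.897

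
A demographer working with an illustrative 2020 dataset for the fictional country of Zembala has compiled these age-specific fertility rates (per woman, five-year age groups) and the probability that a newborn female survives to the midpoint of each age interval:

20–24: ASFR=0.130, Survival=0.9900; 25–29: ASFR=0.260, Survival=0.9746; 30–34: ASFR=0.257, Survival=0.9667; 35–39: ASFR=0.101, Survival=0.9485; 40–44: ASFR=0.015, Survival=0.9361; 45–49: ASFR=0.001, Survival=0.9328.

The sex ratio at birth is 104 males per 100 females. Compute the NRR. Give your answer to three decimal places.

1.817

Proportion female at birth = 100 / (100 + 104) = 0.49020.
Weighting each age-specific rate by interval width and survival:
  20–24: 5 × 0.130 × 0.9900 = 0.64350
  25–29: 5 × 0.260 × 0.9746 = 1.26698
  30–34: 5 × 0.257 × 0.9667 = 1.24221
  35–39: 5 × 0.101 × 0.9485 = 0.47899
  40–44: 5 × 0.015 × 0.9361 = 0.07021
  45–49: 5 × 0.001 × 0.9328 = 0.00466
Sum = 3.70655
NRR = 0.49020 × 3.70655 = 1.81695
An NRR exceeding 1 indicates intrinsic growth under these rates.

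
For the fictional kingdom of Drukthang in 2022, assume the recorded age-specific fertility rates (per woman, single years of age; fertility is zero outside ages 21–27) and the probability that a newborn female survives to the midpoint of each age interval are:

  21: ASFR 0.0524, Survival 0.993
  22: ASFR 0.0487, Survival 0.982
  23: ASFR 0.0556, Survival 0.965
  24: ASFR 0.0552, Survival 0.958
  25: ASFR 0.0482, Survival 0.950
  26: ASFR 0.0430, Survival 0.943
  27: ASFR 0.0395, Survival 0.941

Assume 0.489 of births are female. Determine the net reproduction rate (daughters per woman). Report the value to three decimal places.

0.161

Proportion female at birth = 0.489.
Survival-weighted fertility by age (1·fₓ·Sₓ):
  21: 1 × 0.0524 × 0.993 = 0.05203
  22: 1 × 0.0487 × 0.982 = 0.04782
  23: 1 × 0.0556 × 0.965 = 0.05365
  24: 1 × 0.0552 × 0.958 = 0.05288
  25: 1 × 0.0482 × 0.950 = 0.04579
  26: 1 × 0.0430 × 0.943 = 0.04055
  27: 1 × 0.0395 × 0.941 = 0.03717
Sum = 0.32989
NRR = 0.489 × 0.32989 = 0.16132
With NRR below 1 the population is below replacement fertility.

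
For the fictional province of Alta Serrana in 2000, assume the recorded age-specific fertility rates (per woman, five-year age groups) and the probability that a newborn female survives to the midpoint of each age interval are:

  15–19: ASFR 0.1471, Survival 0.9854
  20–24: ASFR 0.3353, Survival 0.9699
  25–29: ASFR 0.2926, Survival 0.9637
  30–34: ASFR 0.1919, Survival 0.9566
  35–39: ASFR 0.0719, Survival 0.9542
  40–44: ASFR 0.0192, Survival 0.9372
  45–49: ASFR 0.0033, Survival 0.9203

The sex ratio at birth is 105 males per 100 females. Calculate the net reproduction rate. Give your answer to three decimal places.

Proportion female at birth = 100 / (100 + 105) = 0.48780.
Weighting each age-specific rate by interval width and survival:
  15–19: 5 × 0.1471 × 0.9854 = 0.72476
  20–24: 5 × 0.3353 × 0.9699 = 1.62604
  25–29: 5 × 0.2926 × 0.9637 = 1.40989
  30–34: 5 × 0.1919 × 0.9566 = 0.91786
  35–39: 5 × 0.0719 × 0.9542 = 0.34303
  40–44: 5 × 0.0192 × 0.9372 = 0.08997
  45–49: 5 × 0.0033 × 0.9203 = 0.01518
Sum = 5.12673
NRR = 0.48780 × 5.12673 = 2.50082

2.501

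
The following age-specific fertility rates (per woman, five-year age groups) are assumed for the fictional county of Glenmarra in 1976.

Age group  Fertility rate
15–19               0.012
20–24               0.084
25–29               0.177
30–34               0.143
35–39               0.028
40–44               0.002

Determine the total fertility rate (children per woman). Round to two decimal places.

Sum of ASFRs = 0.012 + 0.084 + 0.177 + 0.143 + 0.028 + 0.002 = 0.446
TFR = 5 × 0.446 = 2.23

2.23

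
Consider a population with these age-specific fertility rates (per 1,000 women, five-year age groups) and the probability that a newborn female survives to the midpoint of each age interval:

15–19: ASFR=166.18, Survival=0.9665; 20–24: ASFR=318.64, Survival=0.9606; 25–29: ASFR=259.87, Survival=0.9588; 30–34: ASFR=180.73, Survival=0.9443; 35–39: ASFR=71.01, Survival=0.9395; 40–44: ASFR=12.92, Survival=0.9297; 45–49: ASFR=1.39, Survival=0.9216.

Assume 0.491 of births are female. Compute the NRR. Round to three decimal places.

Proportion female at birth = 0.491.
Weighting each age-specific rate by interval width and survival:
  15–19: 5 × 166.18/1000 × 0.9665 = 0.80306
  20–24: 5 × 318.64/1000 × 0.9606 = 1.53043
  25–29: 5 × 259.87/1000 × 0.9588 = 1.24582
  30–34: 5 × 180.73/1000 × 0.9443 = 0.85332
  35–39: 5 × 71.01/1000 × 0.9395 = 0.33357
  40–44: 5 × 12.92/1000 × 0.9297 = 0.06006
  45–49: 5 × 1.39/1000 × 0.9216 = 0.00641
Sum = 4.83267
NRR = 0.491 × 4.83267 = 2.37284
NRR > 1, so each generation more than replaces itself.

2.373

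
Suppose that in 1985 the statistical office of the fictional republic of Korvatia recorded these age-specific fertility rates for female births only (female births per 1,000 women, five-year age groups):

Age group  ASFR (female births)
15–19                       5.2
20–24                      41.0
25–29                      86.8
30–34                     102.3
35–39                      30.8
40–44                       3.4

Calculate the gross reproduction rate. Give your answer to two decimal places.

1.35

Sum of female ASFRs = 5.2 + 41.0 + 86.8 + 102.3 + 30.8 + 3.4 = 269.5
GRR = 5 × 269.5 / 1000 = 1.3475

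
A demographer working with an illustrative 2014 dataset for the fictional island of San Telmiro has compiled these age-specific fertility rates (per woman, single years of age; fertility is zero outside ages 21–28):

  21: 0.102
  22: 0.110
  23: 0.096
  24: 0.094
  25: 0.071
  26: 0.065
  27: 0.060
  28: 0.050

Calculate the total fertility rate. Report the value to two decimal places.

Sum of ASFRs = 0.102 + 0.110 + 0.096 + 0.094 + 0.071 + 0.065 + 0.060 + 0.050 = 0.648
TFR = 0.648

0.65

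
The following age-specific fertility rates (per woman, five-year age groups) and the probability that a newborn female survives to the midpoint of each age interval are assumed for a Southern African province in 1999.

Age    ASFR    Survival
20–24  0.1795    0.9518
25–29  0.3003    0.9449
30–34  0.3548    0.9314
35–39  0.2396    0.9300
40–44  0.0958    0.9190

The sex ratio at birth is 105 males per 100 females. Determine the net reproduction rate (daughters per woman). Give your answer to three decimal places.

Proportion female at birth = 100 / (100 + 105) = 0.48780.
Each age group contributes 5 × ASFR × survival:
  20–24: 5 × 0.1795 × 0.9518 = 0.85424
  25–29: 5 × 0.3003 × 0.9449 = 1.41877
  30–34: 5 × 0.3548 × 0.9314 = 1.65230
  35–39: 5 × 0.2396 × 0.9300 = 1.11414
  40–44: 5 × 0.0958 × 0.9190 = 0.44020
Sum = 5.47965
NRR = 0.48780 × 5.47965 = 2.67297
An NRR exceeding 1 indicates intrinsic growth under these rates.

2.673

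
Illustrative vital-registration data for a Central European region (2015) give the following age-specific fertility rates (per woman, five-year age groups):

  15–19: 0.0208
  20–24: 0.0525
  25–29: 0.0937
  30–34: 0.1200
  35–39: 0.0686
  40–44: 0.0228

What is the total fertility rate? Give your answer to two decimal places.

1.89

Sum of ASFRs = 0.0208 + 0.0525 + 0.0937 + 0.1200 + 0.0686 + 0.0228 = 0.3784
TFR = 5 × 0.3784 = 1.892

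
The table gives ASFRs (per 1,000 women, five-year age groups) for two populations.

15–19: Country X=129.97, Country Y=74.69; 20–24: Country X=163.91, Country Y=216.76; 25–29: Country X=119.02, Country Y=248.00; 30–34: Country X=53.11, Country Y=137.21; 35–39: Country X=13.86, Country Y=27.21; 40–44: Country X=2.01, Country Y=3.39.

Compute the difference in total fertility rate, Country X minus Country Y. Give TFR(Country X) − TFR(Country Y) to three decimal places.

Country X:
  Sum of ASFRs = 129.97 + 163.91 + 119.02 + 53.11 + 13.86 + 2.01 = 481.88
  TFR = 5 × 481.88 / 1000 = 2.4094
Country Y:
  Sum of ASFRs = 74.69 + 216.76 + 248.00 + 137.21 + 27.21 + 3.39 = 707.26
  TFR = 5 × 707.26 / 1000 = 3.5363
Difference = 2.4094 − 3.5363 = -1.1269

-1.127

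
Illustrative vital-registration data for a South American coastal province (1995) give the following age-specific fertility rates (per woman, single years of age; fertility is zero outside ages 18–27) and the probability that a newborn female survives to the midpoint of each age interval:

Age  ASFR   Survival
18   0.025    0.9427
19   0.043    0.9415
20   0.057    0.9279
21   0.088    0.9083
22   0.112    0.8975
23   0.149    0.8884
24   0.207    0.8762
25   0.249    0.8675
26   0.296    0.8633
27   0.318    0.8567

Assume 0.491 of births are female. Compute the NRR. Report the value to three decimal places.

0.665

Proportion female at birth = 0.491.
Per-age-group product (1 × ASFR × survival probability):
  18: 1 × 0.025 × 0.9427 = 0.02357
  19: 1 × 0.043 × 0.9415 = 0.04048
  20: 1 × 0.057 × 0.9279 = 0.05289
  21: 1 × 0.088 × 0.9083 = 0.07993
  22: 1 × 0.112 × 0.8975 = 0.10052
  23: 1 × 0.149 × 0.8884 = 0.13237
  24: 1 × 0.207 × 0.8762 = 0.18137
  25: 1 × 0.249 × 0.8675 = 0.21601
  26: 1 × 0.296 × 0.8633 = 0.25554
  27: 1 × 0.318 × 0.8567 = 0.27243
Sum = 1.35511
NRR = 0.491 × 1.35511 = 0.66536
With NRR below 1 the population is below replacement fertility.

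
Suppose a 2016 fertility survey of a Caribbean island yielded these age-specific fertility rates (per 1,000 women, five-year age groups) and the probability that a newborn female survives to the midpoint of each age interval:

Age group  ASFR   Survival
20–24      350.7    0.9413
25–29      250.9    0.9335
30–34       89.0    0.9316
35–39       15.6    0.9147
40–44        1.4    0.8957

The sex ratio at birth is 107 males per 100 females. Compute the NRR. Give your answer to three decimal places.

Proportion female at birth = 100 / (100 + 107) = 0.48309.
Each age group contributes 5 × ASFR × survival:
  20–24: 5 × 350.7/1000 × 0.9413 = 1.65057
  25–29: 5 × 250.9/1000 × 0.9335 = 1.17108
  30–34: 5 × 89.0/1000 × 0.9316 = 0.41456
  35–39: 5 × 15.6/1000 × 0.9147 = 0.07135
  40–44: 5 × 1.4/1000 × 0.8957 = 0.00627
Sum = 3.31383
NRR = 0.48309 × 3.31383 = 1.60088

1.601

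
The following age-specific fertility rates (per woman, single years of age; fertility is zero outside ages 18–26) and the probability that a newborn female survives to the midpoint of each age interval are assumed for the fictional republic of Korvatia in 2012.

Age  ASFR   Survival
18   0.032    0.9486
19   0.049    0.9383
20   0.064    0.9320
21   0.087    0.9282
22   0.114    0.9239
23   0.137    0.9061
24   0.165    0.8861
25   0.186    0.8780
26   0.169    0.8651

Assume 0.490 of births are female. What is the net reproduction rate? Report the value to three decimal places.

Proportion female at birth = 0.490.
Each age group contributes 1 × ASFR × survival:
  18: 1 × 0.032 × 0.9486 = 0.03036
  19: 1 × 0.049 × 0.9383 = 0.04598
  20: 1 × 0.064 × 0.9320 = 0.05965
  21: 1 × 0.087 × 0.9282 = 0.08075
  22: 1 × 0.114 × 0.9239 = 0.10532
  23: 1 × 0.137 × 0.9061 = 0.12414
  24: 1 × 0.165 × 0.8861 = 0.14621
  25: 1 × 0.186 × 0.8780 = 0.16331
  26: 1 × 0.169 × 0.8651 = 0.14620
Sum = 0.90192
NRR = 0.490 × 0.90192 = 0.44194

0.442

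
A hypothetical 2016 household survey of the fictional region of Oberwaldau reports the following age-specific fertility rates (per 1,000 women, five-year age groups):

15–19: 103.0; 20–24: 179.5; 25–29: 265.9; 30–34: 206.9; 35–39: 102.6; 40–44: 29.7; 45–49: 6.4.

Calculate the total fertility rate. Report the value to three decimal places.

4.470

Sum of ASFRs = 103.0 + 179.5 + 265.9 + 206.9 + 102.6 + 29.7 + 6.4 = 894.0
TFR = 5 × 894.0 / 1000 = 4.47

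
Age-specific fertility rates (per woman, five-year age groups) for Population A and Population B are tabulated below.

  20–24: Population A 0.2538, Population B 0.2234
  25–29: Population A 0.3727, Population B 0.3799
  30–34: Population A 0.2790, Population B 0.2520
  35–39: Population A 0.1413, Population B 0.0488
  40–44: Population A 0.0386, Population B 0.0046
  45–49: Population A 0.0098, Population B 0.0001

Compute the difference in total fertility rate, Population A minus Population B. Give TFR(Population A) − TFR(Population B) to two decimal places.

Population A:
  Sum of ASFRs = 0.2538 + 0.3727 + 0.2790 + 0.1413 + 0.0386 + 0.0098 = 1.0952
  TFR = 5 × 1.0952 = 5.476
Population B:
  Sum of ASFRs = 0.2234 + 0.3799 + 0.2520 + 0.0488 + 0.0046 + 0.0001 = 0.9088
  TFR = 5 × 0.9088 = 4.544
Difference = 5.476 − 4.544 = 0.932

0.93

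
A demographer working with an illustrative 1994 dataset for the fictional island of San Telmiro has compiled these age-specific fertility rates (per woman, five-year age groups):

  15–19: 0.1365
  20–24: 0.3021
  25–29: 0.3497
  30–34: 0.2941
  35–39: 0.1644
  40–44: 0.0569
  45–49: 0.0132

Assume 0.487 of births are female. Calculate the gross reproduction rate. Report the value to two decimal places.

Proportion female at birth = 0.487.
Sum of ASFRs = 0.1365 + 0.3021 + 0.3497 + 0.2941 + 0.1644 + 0.0569 + 0.0132 = 1.3169
TFR = 5 × 1.3169 = 6.5845
GRR = 0.487 × 6.5845 = 3.20665

3.21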